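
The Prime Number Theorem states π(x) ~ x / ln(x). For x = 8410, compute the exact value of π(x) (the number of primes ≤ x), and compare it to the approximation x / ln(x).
π(8410) = 1051;  x/ln(x) ≈ 930.60;  relative error ≈ 11.46%.

Directly count primes up to 8410: π(8410) = 1051. The PNT approximation gives 8410/ln(8410) ≈ 8410/9.03718 ≈ 930.60. Relative error (π(x) − x/ln(x)) / π(x) ≈ 11.46%; the approximation is known to undercount slightly (Li(x) is a better estimate).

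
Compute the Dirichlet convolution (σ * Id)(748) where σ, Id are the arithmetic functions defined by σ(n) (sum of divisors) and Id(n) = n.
(σ * Id)(748) = 13685

Divisors of 748: [1, 2, 4, 11, 17, 22, 34, 44, 68, 187, 374, 748]. For each d | 748:
  d = 1: σ(1) · Id(748/1) = 1 · 748 = 748
  d = 2: σ(2) · Id(748/2) = 3 · 374 = 1122
  d = 4: σ(4) · Id(748/4) = 7 · 187 = 1309
  d = 11: σ(11) · Id(748/11) = 12 · 68 = 816
  d = 17: σ(17) · Id(748/17) = 18 · 44 = 792
  d = 22: σ(22) · Id(748/22) = 36 · 34 = 1224
  d = 34: σ(34) · Id(748/34) = 54 · 22 = 1188
  d = 44: σ(44) · Id(748/44) = 84 · 17 = 1428
  d = 68: σ(68) · Id(748/68) = 126 · 11 = 1386
  d = 187: σ(187) · Id(748/187) = 216 · 4 = 864
  d = 374: σ(374) · Id(748/374) = 648 · 2 = 1296
  d = 748: σ(748) · Id(748/748) = 1512 · 1 = 1512
Summing: (σ * Id)(748) = 748 + 1122 + 1309 + 816 + 792 + 1224 + 1188 + 1428 + 1386 + 864 + 1296 + 1512 = 13685.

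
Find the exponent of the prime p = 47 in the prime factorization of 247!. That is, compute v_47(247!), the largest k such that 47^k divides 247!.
v_47(247!) = 5

Legendre's formula: v_p(n!) = Σ_{k ≥ 1} ⌊n / p^k⌋. For p = 47, n = 247, the terms are:
  ⌊247/47^1⌋ = ⌊247/47⌋ = 5
(the next term ⌊247/47^2⌋ = 0, terminating the sum). Summing: v_47(247!) = 5 = 5.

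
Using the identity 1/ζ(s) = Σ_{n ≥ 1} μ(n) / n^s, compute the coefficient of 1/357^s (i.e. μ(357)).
μ(357) = -1

Factor n = 357 = 3 · 7 · 17. μ(n) = 0 if any exponent ≥ 2 (not squarefree); otherwise μ(n) = (−1)^{ω(n)} where ω(n) is the number of distinct prime factors. Applying: μ(357) = -1.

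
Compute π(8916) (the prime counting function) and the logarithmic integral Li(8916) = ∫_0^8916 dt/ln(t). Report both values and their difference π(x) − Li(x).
π(8916) = 1108;  Li(8916) ≈ 1127.72;  π(x) − Li(x) ≈ -19.72.

Direct count of primes ≤ 8916 gives π(8916) = 1108. Numerical evaluation of the logarithmic integral gives Li(8916) ≈ 1127.72. The difference π(x) − Li(x) ≈ -19.72 is typically negative for small/moderate x (Li(x) overestimates), though Littlewood's theorem shows this sign changes infinitely often.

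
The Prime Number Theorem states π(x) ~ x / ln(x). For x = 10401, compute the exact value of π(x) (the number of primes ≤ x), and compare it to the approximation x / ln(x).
π(10401) = 1274;  x/ln(x) ≈ 1124.47;  relative error ≈ 11.74%.

Directly count primes up to 10401: π(10401) = 1274. The PNT approximation gives 10401/ln(10401) ≈ 10401/9.24966 ≈ 1124.47. Relative error (π(x) − x/ln(x)) / π(x) ≈ 11.74%; the approximation is known to undercount slightly (Li(x) is a better estimate).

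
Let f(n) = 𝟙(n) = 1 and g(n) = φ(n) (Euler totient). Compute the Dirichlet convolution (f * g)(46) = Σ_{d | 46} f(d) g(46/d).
(𝟙 * φ)(46) = 46

Divisors of 46: [1, 2, 23, 46]. For each d | 46:
  d = 1: 𝟙(1) · φ(46/1) = 1 · 22 = 22
  d = 2: 𝟙(2) · φ(46/2) = 1 · 22 = 22
  d = 23: 𝟙(23) · φ(46/23) = 1 · 1 = 1
  d = 46: 𝟙(46) · φ(46/46) = 1 · 1 = 1
Summing: (𝟙 * φ)(46) = 22 + 22 + 1 + 1 = 46.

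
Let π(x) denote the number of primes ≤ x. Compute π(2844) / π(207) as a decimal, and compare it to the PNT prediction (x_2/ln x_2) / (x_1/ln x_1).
π(2844)/π(207) = 413/46 ≈ 8.9783;  PNT prediction ≈ 9.2125.

π(207) = 46 and π(2844) = 413, so π(2844)/π(207) ≈ 8.9783. The PNT-predicted ratio is (2844/ln(2844)) / (207/ln(207)) ≈ 9.2125. The two agree to within a few percent, as expected.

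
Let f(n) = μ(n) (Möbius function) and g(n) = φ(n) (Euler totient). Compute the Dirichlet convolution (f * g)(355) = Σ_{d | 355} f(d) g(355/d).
(μ * φ)(355) = 207

Divisors of 355: [1, 5, 71, 355]. For each d | 355:
  d = 1: μ(1) · φ(355/1) = 1 · 280 = 280
  d = 5: μ(5) · φ(355/5) = -1 · 70 = -70
  d = 71: μ(71) · φ(355/71) = -1 · 4 = -4
  d = 355: μ(355) · φ(355/355) = 1 · 1 = 1
Summing: (μ * φ)(355) = 280 + -70 + -4 + 1 = 207.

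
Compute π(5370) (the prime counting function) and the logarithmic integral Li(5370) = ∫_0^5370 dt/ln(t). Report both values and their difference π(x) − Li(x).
π(5370) = 708;  Li(5370) ≈ 727.54;  π(x) − Li(x) ≈ -19.54.

Direct count of primes ≤ 5370 gives π(5370) = 708. Numerical evaluation of the logarithmic integral gives Li(5370) ≈ 727.54. The difference π(x) − Li(x) ≈ -19.54 is typically negative for small/moderate x (Li(x) overestimates), though Littlewood's theorem shows this sign changes infinitely often.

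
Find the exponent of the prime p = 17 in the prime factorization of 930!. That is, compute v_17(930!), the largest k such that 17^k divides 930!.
v_17(930!) = 57

Legendre's formula: v_p(n!) = Σ_{k ≥ 1} ⌊n / p^k⌋. For p = 17, n = 930, the terms are:
  ⌊930/17^1⌋ = ⌊930/17⌋ = 54
  ⌊930/17^2⌋ = ⌊930/289⌋ = 3
(the next term ⌊930/17^3⌋ = 0, terminating the sum). Summing: v_17(930!) = 54 + 3 = 57.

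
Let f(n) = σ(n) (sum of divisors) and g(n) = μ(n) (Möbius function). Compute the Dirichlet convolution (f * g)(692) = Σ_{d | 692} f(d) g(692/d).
(σ * μ)(692) = 692

Divisors of 692: [1, 2, 4, 173, 346, 692]. For each d | 692:
  d = 1: σ(1) · μ(692/1) = 1 · 0 = 0
  d = 2: σ(2) · μ(692/2) = 3 · 1 = 3
  d = 4: σ(4) · μ(692/4) = 7 · -1 = -7
  d = 173: σ(173) · μ(692/173) = 174 · 0 = 0
  d = 346: σ(346) · μ(692/346) = 522 · -1 = -522
  d = 692: σ(692) · μ(692/692) = 1218 · 1 = 1218
Summing: (σ * μ)(692) = 0 + 3 + -7 + 0 + -522 + 1218 = 692.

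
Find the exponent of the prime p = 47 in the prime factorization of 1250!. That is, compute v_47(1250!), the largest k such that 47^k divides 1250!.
v_47(1250!) = 26

Legendre's formula: v_p(n!) = Σ_{k ≥ 1} ⌊n / p^k⌋. For p = 47, n = 1250, the terms are:
  ⌊1250/47^1⌋ = ⌊1250/47⌋ = 26
(the next term ⌊1250/47^2⌋ = 0, terminating the sum). Summing: v_47(1250!) = 26 = 26.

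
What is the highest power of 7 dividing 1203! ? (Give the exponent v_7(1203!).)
v_7(1203!) = 198

Legendre's formula: v_p(n!) = Σ_{k ≥ 1} ⌊n / p^k⌋. For p = 7, n = 1203, the terms are:
  ⌊1203/7^1⌋ = ⌊1203/7⌋ = 171
  ⌊1203/7^2⌋ = ⌊1203/49⌋ = 24
  ⌊1203/7^3⌋ = ⌊1203/343⌋ = 3
(the next term ⌊1203/7^4⌋ = 0, terminating the sum). Summing: v_7(1203!) = 171 + 24 + 3 = 198.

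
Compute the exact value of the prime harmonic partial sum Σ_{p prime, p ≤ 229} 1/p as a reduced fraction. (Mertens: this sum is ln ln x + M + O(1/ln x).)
Σ 1/p = 37527519788898476695193360507423991967783840502510585362878348092116031948860199524739442233/19078266889580195013601891820992757757219839668357012055907516904309700014933909014729740190

π(229) = 50, so the primes ≤ 229 are [2, 3, 5, 7, 11, 13, 17, 19, 23, 29, 31, 37, 41, 43, 47, 53, 59, 61, 67, 71, 73, 79, 83, 89, 97, 101, 103, 107, 109, 113, 127, 131, 137, 139, 149, 151, 157, 163, 167, 173, 179, 181, 191, 193, 197, 199, 211, 223, 227, 229]. Summing 1/p over these primes: 37527519788898476695193360507423991967783840502510585362878348092116031948860199524739442233/19078266889580195013601891820992757757219839668357012055907516904309700014933909014729740190 ≈ 1.9670. Mertens estimate ln ln(229) + 0.2615 ≈ 1.9541.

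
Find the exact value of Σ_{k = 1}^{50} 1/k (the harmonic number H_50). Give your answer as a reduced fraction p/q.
H_50 = 13943237577224054960759/3099044504245996706400

Direct summation: H_50 = 1 + 1/2 + ... + 1/50. The least common denominator is lcm(1, ..., 50) = 3099044504245996706400; over this denominator the numerator is 3099044504245996706400 + 1549522252122998353200 + 1033014834748665568800 + 774761126061499176600 + 619808900849199341280 + 516507417374332784400 + 442720643463713815200 + 387380563030749588300 + 344338278249555189600 + 309904450424599670640 + 281731318567817882400 + 258253708687166392200 + 238388038788153592800 + 221360321731856907600 + 206602966949733113760 + 193690281515374794150 + 182296735543882159200 + 172169139124777594800 + 163107605486631405600 + 154952225212299835320 + 147573547821237938400 + 140865659283908941200 + 134741065401999856800 + 129126854343583196100 + 123961780169839868256 + 119194019394076796400 + 114779426083185063200 + 110680160865928453800 + 106863603594689541600 + 103301483474866556880 + 99969177556322474400 + 96845140757687397075 + 93910439522605960800 + 91148367771941079600 + 88544128692742763040 + 86084569562388797400 + 83757959574216127200 + 81553802743315702800 + 79462679596051197600 + 77476112606149917660 + 75586451323073090400 + 73786773910618969200 + 72070802424325504800 + 70432829641954470600 + 68867655649911037920 + 67370532700999928400 + 65937117111616951200 + 64563427171791598050 + 63245806209101973600 + 61980890084919934128 = 13943237577224054960759, so H_50 = 13943237577224054960759/3099044504245996706400 (already in lowest terms) ≈ 4.49921. (The PNT-adjacent estimate ln(50) + γ ≈ 4.48924 matches within O(1/n).)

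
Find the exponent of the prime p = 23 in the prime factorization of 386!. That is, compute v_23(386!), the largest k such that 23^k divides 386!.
v_23(386!) = 16

Legendre's formula: v_p(n!) = Σ_{k ≥ 1} ⌊n / p^k⌋. For p = 23, n = 386, the terms are:
  ⌊386/23^1⌋ = ⌊386/23⌋ = 16
(the next term ⌊386/23^2⌋ = 0, terminating the sum). Summing: v_23(386!) = 16 = 16.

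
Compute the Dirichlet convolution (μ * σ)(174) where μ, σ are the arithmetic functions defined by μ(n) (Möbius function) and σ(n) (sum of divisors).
(μ * σ)(174) = 174

Divisors of 174: [1, 2, 3, 6, 29, 58, 87, 174]. For each d | 174:
  d = 1: μ(1) · σ(174/1) = 1 · 360 = 360
  d = 2: μ(2) · σ(174/2) = -1 · 120 = -120
  d = 3: μ(3) · σ(174/3) = -1 · 90 = -90
  d = 6: μ(6) · σ(174/6) = 1 · 30 = 30
  d = 29: μ(29) · σ(174/29) = -1 · 12 = -12
  d = 58: μ(58) · σ(174/58) = 1 · 4 = 4
  d = 87: μ(87) · σ(174/87) = 1 · 3 = 3
  d = 174: μ(174) · σ(174/174) = -1 · 1 = -1
Summing: (μ * σ)(174) = 360 + -120 + -90 + 30 + -12 + 4 + 3 + -1 = 174.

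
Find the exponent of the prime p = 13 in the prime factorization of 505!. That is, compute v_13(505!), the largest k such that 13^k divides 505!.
v_13(505!) = 40

Legendre's formula: v_p(n!) = Σ_{k ≥ 1} ⌊n / p^k⌋. For p = 13, n = 505, the terms are:
  ⌊505/13^1⌋ = ⌊505/13⌋ = 38
  ⌊505/13^2⌋ = ⌊505/169⌋ = 2
(the next term ⌊505/13^3⌋ = 0, terminating the sum). Summing: v_13(505!) = 38 + 2 = 40.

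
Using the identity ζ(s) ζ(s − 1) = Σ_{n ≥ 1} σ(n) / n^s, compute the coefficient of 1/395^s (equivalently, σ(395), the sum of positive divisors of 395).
σ(395) = 480

In the product (Σ m^0/m^s)(Σ k / k^s) = Σ (Σ_{d | n} d) / n^s, the coefficient of 1/n^s is σ(n) = Σ_{d | n} d. For n = 395, divisors are [1, 5, 79, 395]; summing: σ(395) = 480.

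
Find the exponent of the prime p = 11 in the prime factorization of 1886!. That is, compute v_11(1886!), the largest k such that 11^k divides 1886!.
v_11(1886!) = 187

Legendre's formula: v_p(n!) = Σ_{k ≥ 1} ⌊n / p^k⌋. For p = 11, n = 1886, the terms are:
  ⌊1886/11^1⌋ = ⌊1886/11⌋ = 171
  ⌊1886/11^2⌋ = ⌊1886/121⌋ = 15
  ⌊1886/11^3⌋ = ⌊1886/1331⌋ = 1
(the next term ⌊1886/11^4⌋ = 0, terminating the sum). Summing: v_11(1886!) = 171 + 15 + 1 = 187.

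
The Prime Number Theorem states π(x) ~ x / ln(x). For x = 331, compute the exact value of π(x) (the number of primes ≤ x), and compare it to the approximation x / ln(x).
π(331) = 67;  x/ln(x) ≈ 57.05;  relative error ≈ 14.85%.

Directly count primes up to 331: π(331) = 67. The PNT approximation gives 331/ln(331) ≈ 331/5.80212 ≈ 57.05. Relative error (π(x) − x/ln(x)) / π(x) ≈ 14.85%; the approximation is known to undercount slightly (Li(x) is a better estimate).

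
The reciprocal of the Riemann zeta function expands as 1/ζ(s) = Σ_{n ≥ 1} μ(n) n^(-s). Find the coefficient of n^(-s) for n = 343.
μ(343) = 0

Factor n = 343 = 7^3. μ(n) = 0 if any exponent ≥ 2 (not squarefree); otherwise μ(n) = (−1)^{ω(n)} where ω(n) is the number of distinct prime factors. Applying: μ(343) = 0.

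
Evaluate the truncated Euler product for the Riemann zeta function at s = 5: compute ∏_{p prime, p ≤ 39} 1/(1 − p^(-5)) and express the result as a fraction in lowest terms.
∏ = 132487865367718741281556988782580603348847966827605/127769623698019954360176628845208514576475652988928

The primes p ≤ 39 are [2, 3, 5, 7, 11, 13, 17, 19, 23, 29, 31, 37]. For each prime, (1 − 1/p^5)^(-1) = p^5 / (p^5 − 1). The product is (1 − 1/2^5)^(-1), (1 − 1/3^5)^(-1), (1 − 1/5^5)^(-1), (1 − 1/7^5)^(-1), (1 − 1/11^5)^(-1), (1 − 1/13^5)^(-1), (1 − 1/17^5)^(-1), (1 − 1/19^5)^(-1), (1 − 1/23^5)^(-1), (1 − 1/29^5)^(-1), (1 − 1/31^5)^(-1), (1 − 1/37^5)^(-1) = ∏ p^5 / (p^5 − 1) = 132487865367718741281556988782580603348847966827605/127769623698019954360176628845208514576475652988928.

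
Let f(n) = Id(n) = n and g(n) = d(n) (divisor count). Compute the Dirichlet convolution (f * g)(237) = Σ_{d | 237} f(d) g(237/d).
(Id * d)(237) = 405

Divisors of 237: [1, 3, 79, 237]. For each d | 237:
  d = 1: Id(1) · d(237/1) = 1 · 4 = 4
  d = 3: Id(3) · d(237/3) = 3 · 2 = 6
  d = 79: Id(79) · d(237/79) = 79 · 2 = 158
  d = 237: Id(237) · d(237/237) = 237 · 1 = 237
Summing: (Id * d)(237) = 4 + 6 + 158 + 237 = 405.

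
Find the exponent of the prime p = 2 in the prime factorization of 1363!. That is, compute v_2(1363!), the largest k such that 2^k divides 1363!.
v_2(1363!) = 1357

Legendre's formula: v_p(n!) = Σ_{k ≥ 1} ⌊n / p^k⌋. For p = 2, n = 1363, the terms are:
  ⌊1363/2^1⌋ = ⌊1363/2⌋ = 681
  ⌊1363/2^2⌋ = ⌊1363/4⌋ = 340
  ⌊1363/2^3⌋ = ⌊1363/8⌋ = 170
  ⌊1363/2^4⌋ = ⌊1363/16⌋ = 85
  ⌊1363/2^5⌋ = ⌊1363/32⌋ = 42
  ⌊1363/2^6⌋ = ⌊1363/64⌋ = 21
  ⌊1363/2^7⌋ = ⌊1363/128⌋ = 10
  ⌊1363/2^8⌋ = ⌊1363/256⌋ = 5
  ⌊1363/2^9⌋ = ⌊1363/512⌋ = 2
  ⌊1363/2^10⌋ = ⌊1363/1024⌋ = 1
(the next term ⌊1363/2^11⌋ = 0, terminating the sum). Summing: v_2(1363!) = 681 + 340 + 170 + 85 + 42 + 21 + 10 + 5 + 2 + 1 = 1357.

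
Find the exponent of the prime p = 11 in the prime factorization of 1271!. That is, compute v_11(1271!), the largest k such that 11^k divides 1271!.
v_11(1271!) = 125

Legendre's formula: v_p(n!) = Σ_{k ≥ 1} ⌊n / p^k⌋. For p = 11, n = 1271, the terms are:
  ⌊1271/11^1⌋ = ⌊1271/11⌋ = 115
  ⌊1271/11^2⌋ = ⌊1271/121⌋ = 10
(the next term ⌊1271/11^3⌋ = 0, terminating the sum). Summing: v_11(1271!) = 115 + 10 = 125.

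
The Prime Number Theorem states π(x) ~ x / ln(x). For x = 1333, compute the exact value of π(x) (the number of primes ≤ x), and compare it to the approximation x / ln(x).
π(1333) = 217;  x/ln(x) ≈ 185.26;  relative error ≈ 14.63%.

Directly count primes up to 1333: π(1333) = 217. The PNT approximation gives 1333/ln(1333) ≈ 1333/7.19519 ≈ 185.26. Relative error (π(x) − x/ln(x)) / π(x) ≈ 14.63%; the approximation is known to undercount slightly (Li(x) is a better estimate).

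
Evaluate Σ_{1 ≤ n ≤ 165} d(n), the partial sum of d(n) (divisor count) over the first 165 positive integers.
Σ_{n ≤ 165} d(n) = 872

Compute d(n) for each 1 ≤ n ≤ 165: d(1) = 1, d(2) = 2, d(3) = 2, d(4) = 3, d(5) = 2, d(6) = 4, d(7) = 2, d(8) = 4, d(9) = 3, d(10) = 4, d(11) = 2, d(12) = 6, d(13) = 2, d(14) = 4, d(15) = 4, d(16) = 5, d(17) = 2, d(18) = 6, d(19) = 2, d(20) = 6, d(21) = 4, d(22) = 4, d(23) = 2, d(24) = 8, d(25) = 3, d(26) = 4, d(27) = 4, d(28) = 6, d(29) = 2, d(30) = 8, d(31) = 2, d(32) = 6, d(33) = 4, d(34) = 4, d(35) = 4, d(36) = 9, d(37) = 2, d(38) = 4, d(39) = 4, d(40) = 8, d(41) = 2, d(42) = 8, d(43) = 2, d(44) = 6, d(45) = 6, d(46) = 4, d(47) = 2, d(48) = 10, d(49) = 3, d(50) = 6, d(51) = 4, d(52) = 6, d(53) = 2, d(54) = 8, d(55) = 4, d(56) = 8, d(57) = 4, d(58) = 4, d(59) = 2, d(60) = 12, d(61) = 2, d(62) = 4, d(63) = 6, d(64) = 7, d(65) = 4, d(66) = 8, d(67) = 2, d(68) = 6, d(69) = 4, d(70) = 8, d(71) = 2, d(72) = 12, d(73) = 2, d(74) = 4, d(75) = 6, d(76) = 6, d(77) = 4, d(78) = 8, d(79) = 2, d(80) = 10, d(81) = 5, d(82) = 4, d(83) = 2, d(84) = 12, d(85) = 4, d(86) = 4, d(87) = 4, d(88) = 8, d(89) = 2, d(90) = 12, d(91) = 4, d(92) = 6, d(93) = 4, d(94) = 4, d(95) = 4, d(96) = 12, d(97) = 2, d(98) = 6, d(99) = 6, d(100) = 9, d(101) = 2, d(102) = 8, d(103) = 2, d(104) = 8, d(105) = 8, d(106) = 4, d(107) = 2, d(108) = 12, d(109) = 2, d(110) = 8, d(111) = 4, d(112) = 10, d(113) = 2, d(114) = 8, d(115) = 4, d(116) = 6, d(117) = 6, d(118) = 4, d(119) = 4, d(120) = 16, d(121) = 3, d(122) = 4, d(123) = 4, d(124) = 6, d(125) = 4, d(126) = 12, d(127) = 2, d(128) = 8, d(129) = 4, d(130) = 8, d(131) = 2, d(132) = 12, d(133) = 4, d(134) = 4, d(135) = 8, d(136) = 8, d(137) = 2, d(138) = 8, d(139) = 2, d(140) = 12, d(141) = 4, d(142) = 4, d(143) = 4, d(144) = 15, d(145) = 4, d(146) = 4, d(147) = 6, d(148) = 6, d(149) = 2, d(150) = 12, d(151) = 2, d(152) = 8, d(153) = 6, d(154) = 8, d(155) = 4, d(156) = 12, d(157) = 2, d(158) = 4, d(159) = 4, d(160) = 12, d(161) = 4, d(162) = 10, d(163) = 2, d(164) = 6, d(165) = 8. Summing all 165 values: 872. (Dirichlet's divisor formula: Σ_{n ≤ x} d(n) = x ln(x) + (2γ − 1) x + O(√x). For x = 165, the asymptotic estimate is ≈ 867.96.)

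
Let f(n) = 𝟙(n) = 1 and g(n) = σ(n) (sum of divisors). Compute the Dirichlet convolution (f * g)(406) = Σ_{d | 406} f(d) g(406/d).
(𝟙 * σ)(406) = 1116

Divisors of 406: [1, 2, 7, 14, 29, 58, 203, 406]. For each d | 406:
  d = 1: 𝟙(1) · σ(406/1) = 1 · 720 = 720
  d = 2: 𝟙(2) · σ(406/2) = 1 · 240 = 240
  d = 7: 𝟙(7) · σ(406/7) = 1 · 90 = 90
  d = 14: 𝟙(14) · σ(406/14) = 1 · 30 = 30
  d = 29: 𝟙(29) · σ(406/29) = 1 · 24 = 24
  d = 58: 𝟙(58) · σ(406/58) = 1 · 8 = 8
  d = 203: 𝟙(203) · σ(406/203) = 1 · 3 = 3
  d = 406: 𝟙(406) · σ(406/406) = 1 · 1 = 1
Summing: (𝟙 * σ)(406) = 720 + 240 + 90 + 30 + 24 + 8 + 3 + 1 = 1116.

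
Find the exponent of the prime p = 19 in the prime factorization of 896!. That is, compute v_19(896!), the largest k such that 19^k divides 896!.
v_19(896!) = 49

Legendre's formula: v_p(n!) = Σ_{k ≥ 1} ⌊n / p^k⌋. For p = 19, n = 896, the terms are:
  ⌊896/19^1⌋ = ⌊896/19⌋ = 47
  ⌊896/19^2⌋ = ⌊896/361⌋ = 2
(the next term ⌊896/19^3⌋ = 0, terminating the sum). Summing: v_19(896!) = 47 + 2 = 49.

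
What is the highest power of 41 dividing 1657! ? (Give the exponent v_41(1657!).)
v_41(1657!) = 40

Legendre's formula: v_p(n!) = Σ_{k ≥ 1} ⌊n / p^k⌋. For p = 41, n = 1657, the terms are:
  ⌊1657/41^1⌋ = ⌊1657/41⌋ = 40
(the next term ⌊1657/41^2⌋ = 0, terminating the sum). Summing: v_41(1657!) = 40 = 40.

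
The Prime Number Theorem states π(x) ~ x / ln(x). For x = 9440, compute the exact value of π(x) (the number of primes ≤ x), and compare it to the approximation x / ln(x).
π(9440) = 1170;  x/ln(x) ≈ 1031.39;  relative error ≈ 11.85%.

Directly count primes up to 9440: π(9440) = 1170. The PNT approximation gives 9440/ln(9440) ≈ 9440/9.15271 ≈ 1031.39. Relative error (π(x) − x/ln(x)) / π(x) ≈ 11.85%; the approximation is known to undercount slightly (Li(x) is a better estimate).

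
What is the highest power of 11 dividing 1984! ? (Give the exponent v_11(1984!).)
v_11(1984!) = 197

Legendre's formula: v_p(n!) = Σ_{k ≥ 1} ⌊n / p^k⌋. For p = 11, n = 1984, the terms are:
  ⌊1984/11^1⌋ = ⌊1984/11⌋ = 180
  ⌊1984/11^2⌋ = ⌊1984/121⌋ = 16
  ⌊1984/11^3⌋ = ⌊1984/1331⌋ = 1
(the next term ⌊1984/11^4⌋ = 0, terminating the sum). Summing: v_11(1984!) = 180 + 16 + 1 = 197.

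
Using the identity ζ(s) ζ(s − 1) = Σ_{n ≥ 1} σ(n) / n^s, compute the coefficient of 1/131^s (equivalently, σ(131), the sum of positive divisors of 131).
σ(131) = 132

In the product (Σ m^0/m^s)(Σ k / k^s) = Σ (Σ_{d | n} d) / n^s, the coefficient of 1/n^s is σ(n) = Σ_{d | n} d. For n = 131, divisors are [1, 131]; summing: σ(131) = 132.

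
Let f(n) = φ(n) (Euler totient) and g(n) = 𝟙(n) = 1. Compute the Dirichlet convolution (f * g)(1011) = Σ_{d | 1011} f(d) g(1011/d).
(φ * 𝟙)(1011) = 1011

Divisors of 1011: [1, 3, 337, 1011]. For each d | 1011:
  d = 1: φ(1) · 𝟙(1011/1) = 1 · 1 = 1
  d = 3: φ(3) · 𝟙(1011/3) = 2 · 1 = 2
  d = 337: φ(337) · 𝟙(1011/337) = 336 · 1 = 336
  d = 1011: φ(1011) · 𝟙(1011/1011) = 672 · 1 = 672
Summing: (φ * 𝟙)(1011) = 1 + 2 + 336 + 672 = 1011.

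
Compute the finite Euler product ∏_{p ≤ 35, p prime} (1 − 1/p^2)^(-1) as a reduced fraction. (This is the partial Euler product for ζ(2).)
∏ = 82920037520482019/50722704772300800

The primes p ≤ 35 are [2, 3, 5, 7, 11, 13, 17, 19, 23, 29, 31]. For each prime, (1 − 1/p^2)^(-1) = p^2 / (p^2 − 1). The product is (1 − 1/2^2)^(-1), (1 − 1/3^2)^(-1), (1 − 1/5^2)^(-1), (1 − 1/7^2)^(-1), (1 − 1/11^2)^(-1), (1 − 1/13^2)^(-1), (1 − 1/17^2)^(-1), (1 − 1/19^2)^(-1), (1 − 1/23^2)^(-1), (1 − 1/29^2)^(-1), (1 − 1/31^2)^(-1) = ∏ p^2 / (p^2 − 1) = 82920037520482019/50722704772300800.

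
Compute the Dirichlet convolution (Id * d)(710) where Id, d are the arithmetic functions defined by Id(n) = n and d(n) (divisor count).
(Id * d)(710) = 2044

Divisors of 710: [1, 2, 5, 10, 71, 142, 355, 710]. For each d | 710:
  d = 1: Id(1) · d(710/1) = 1 · 8 = 8
  d = 2: Id(2) · d(710/2) = 2 · 4 = 8
  d = 5: Id(5) · d(710/5) = 5 · 4 = 20
  d = 10: Id(10) · d(710/10) = 10 · 2 = 20
  d = 71: Id(71) · d(710/71) = 71 · 4 = 284
  d = 142: Id(142) · d(710/142) = 142 · 2 = 284
  d = 355: Id(355) · d(710/355) = 355 · 2 = 710
  d = 710: Id(710) · d(710/710) = 710 · 1 = 710
Summing: (Id * d)(710) = 8 + 8 + 20 + 20 + 284 + 284 + 710 + 710 = 2044.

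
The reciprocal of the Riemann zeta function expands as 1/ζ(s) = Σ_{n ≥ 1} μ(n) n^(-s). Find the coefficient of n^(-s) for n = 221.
μ(221) = 1

Factor n = 221 = 13 · 17. μ(n) = 0 if any exponent ≥ 2 (not squarefree); otherwise μ(n) = (−1)^{ω(n)} where ω(n) is the number of distinct prime factors. Applying: μ(221) = 1.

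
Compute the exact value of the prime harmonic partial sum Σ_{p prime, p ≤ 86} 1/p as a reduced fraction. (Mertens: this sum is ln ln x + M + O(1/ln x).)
Σ 1/p = 475714535349241099037539188841003/267064515689275851355624017992790

π(86) = 23, so the primes ≤ 86 are [2, 3, 5, 7, 11, 13, 17, 19, 23, 29, 31, 37, 41, 43, 47, 53, 59, 61, 67, 71, 73, 79, 83]. Summing 1/p over these primes: 475714535349241099037539188841003/267064515689275851355624017992790 ≈ 1.7813. Mertens estimate ln ln(86) + 0.2615 ≈ 1.7554.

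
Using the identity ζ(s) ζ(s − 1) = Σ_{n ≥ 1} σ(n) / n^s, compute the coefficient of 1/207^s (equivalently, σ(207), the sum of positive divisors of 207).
σ(207) = 312

In the product (Σ m^0/m^s)(Σ k / k^s) = Σ (Σ_{d | n} d) / n^s, the coefficient of 1/n^s is σ(n) = Σ_{d | n} d. For n = 207, divisors are [1, 3, 9, 23, 69, 207]; summing: σ(207) = 312.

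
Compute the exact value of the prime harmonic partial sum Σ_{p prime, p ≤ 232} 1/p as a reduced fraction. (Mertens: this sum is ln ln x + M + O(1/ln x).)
Σ 1/p = 37527519788898476695193360507423991967783840502510585362878348092116031948860199524739442233/19078266889580195013601891820992757757219839668357012055907516904309700014933909014729740190

π(232) = 50, so the primes ≤ 232 are [2, 3, 5, 7, 11, 13, 17, 19, 23, 29, 31, 37, 41, 43, 47, 53, 59, 61, 67, 71, 73, 79, 83, 89, 97, 101, 103, 107, 109, 113, 127, 131, 137, 139, 149, 151, 157, 163, 167, 173, 179, 181, 191, 193, 197, 199, 211, 223, 227, 229]. Summing 1/p over these primes: 37527519788898476695193360507423991967783840502510585362878348092116031948860199524739442233/19078266889580195013601891820992757757219839668357012055907516904309700014933909014729740190 ≈ 1.9670. Mertens estimate ln ln(232) + 0.2615 ≈ 1.9565.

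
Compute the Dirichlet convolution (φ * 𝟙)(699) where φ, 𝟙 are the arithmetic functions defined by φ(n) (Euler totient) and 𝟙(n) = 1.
(φ * 𝟙)(699) = 699

Divisors of 699: [1, 3, 233, 699]. For each d | 699:
  d = 1: φ(1) · 𝟙(699/1) = 1 · 1 = 1
  d = 3: φ(3) · 𝟙(699/3) = 2 · 1 = 2
  d = 233: φ(233) · 𝟙(699/233) = 232 · 1 = 232
  d = 699: φ(699) · 𝟙(699/699) = 464 · 1 = 464
Summing: (φ * 𝟙)(699) = 1 + 2 + 232 + 464 = 699.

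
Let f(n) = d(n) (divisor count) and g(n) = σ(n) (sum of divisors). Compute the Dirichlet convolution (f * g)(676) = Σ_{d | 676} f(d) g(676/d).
(d * σ)(676) = 3424

Divisors of 676: [1, 2, 4, 13, 26, 52, 169, 338, 676]. For each d | 676:
  d = 1: d(1) · σ(676/1) = 1 · 1281 = 1281
  d = 2: d(2) · σ(676/2) = 2 · 549 = 1098
  d = 4: d(4) · σ(676/4) = 3 · 183 = 549
  d = 13: d(13) · σ(676/13) = 2 · 98 = 196
  d = 26: d(26) · σ(676/26) = 4 · 42 = 168
  d = 52: d(52) · σ(676/52) = 6 · 14 = 84
  d = 169: d(169) · σ(676/169) = 3 · 7 = 21
  d = 338: d(338) · σ(676/338) = 6 · 3 = 18
  d = 676: d(676) · σ(676/676) = 9 · 1 = 9
Summing: (d * σ)(676) = 1281 + 1098 + 549 + 196 + 168 + 84 + 21 + 18 + 9 = 3424.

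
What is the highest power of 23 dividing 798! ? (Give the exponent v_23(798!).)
v_23(798!) = 35

Legendre's formula: v_p(n!) = Σ_{k ≥ 1} ⌊n / p^k⌋. For p = 23, n = 798, the terms are:
  ⌊798/23^1⌋ = ⌊798/23⌋ = 34
  ⌊798/23^2⌋ = ⌊798/529⌋ = 1
(the next term ⌊798/23^3⌋ = 0, terminating the sum). Summing: v_23(798!) = 34 + 1 = 35.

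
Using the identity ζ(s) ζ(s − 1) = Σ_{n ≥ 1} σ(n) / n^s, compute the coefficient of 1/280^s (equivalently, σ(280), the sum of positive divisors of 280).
σ(280) = 720

In the product (Σ m^0/m^s)(Σ k / k^s) = Σ (Σ_{d | n} d) / n^s, the coefficient of 1/n^s is σ(n) = Σ_{d | n} d. For n = 280, divisors are [1, 2, 4, 5, 7, 8, 10, 14, 20, 28, 35, 40, 56, 70, 140, 280]; summing: σ(280) = 720.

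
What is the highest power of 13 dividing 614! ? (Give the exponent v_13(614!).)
v_13(614!) = 50

Legendre's formula: v_p(n!) = Σ_{k ≥ 1} ⌊n / p^k⌋. For p = 13, n = 614, the terms are:
  ⌊614/13^1⌋ = ⌊614/13⌋ = 47
  ⌊614/13^2⌋ = ⌊614/169⌋ = 3
(the next term ⌊614/13^3⌋ = 0, terminating the sum). Summing: v_13(614!) = 47 + 3 = 50.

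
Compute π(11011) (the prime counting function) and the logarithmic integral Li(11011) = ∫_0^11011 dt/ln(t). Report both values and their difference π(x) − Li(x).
π(11011) = 1336;  Li(11011) ≈ 1355.33;  π(x) − Li(x) ≈ -19.33.

Direct count of primes ≤ 11011 gives π(11011) = 1336. Numerical evaluation of the logarithmic integral gives Li(11011) ≈ 1355.33. The difference π(x) − Li(x) ≈ -19.33 is typically negative for small/moderate x (Li(x) overestimates), though Littlewood's theorem shows this sign changes infinitely often.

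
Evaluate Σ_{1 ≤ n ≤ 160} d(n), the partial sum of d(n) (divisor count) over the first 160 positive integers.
Σ_{n ≤ 160} d(n) = 842

Compute d(n) for each 1 ≤ n ≤ 160: d(1) = 1, d(2) = 2, d(3) = 2, d(4) = 3, d(5) = 2, d(6) = 4, d(7) = 2, d(8) = 4, d(9) = 3, d(10) = 4, d(11) = 2, d(12) = 6, d(13) = 2, d(14) = 4, d(15) = 4, d(16) = 5, d(17) = 2, d(18) = 6, d(19) = 2, d(20) = 6, d(21) = 4, d(22) = 4, d(23) = 2, d(24) = 8, d(25) = 3, d(26) = 4, d(27) = 4, d(28) = 6, d(29) = 2, d(30) = 8, d(31) = 2, d(32) = 6, d(33) = 4, d(34) = 4, d(35) = 4, d(36) = 9, d(37) = 2, d(38) = 4, d(39) = 4, d(40) = 8, d(41) = 2, d(42) = 8, d(43) = 2, d(44) = 6, d(45) = 6, d(46) = 4, d(47) = 2, d(48) = 10, d(49) = 3, d(50) = 6, d(51) = 4, d(52) = 6, d(53) = 2, d(54) = 8, d(55) = 4, d(56) = 8, d(57) = 4, d(58) = 4, d(59) = 2, d(60) = 12, d(61) = 2, d(62) = 4, d(63) = 6, d(64) = 7, d(65) = 4, d(66) = 8, d(67) = 2, d(68) = 6, d(69) = 4, d(70) = 8, d(71) = 2, d(72) = 12, d(73) = 2, d(74) = 4, d(75) = 6, d(76) = 6, d(77) = 4, d(78) = 8, d(79) = 2, d(80) = 10, d(81) = 5, d(82) = 4, d(83) = 2, d(84) = 12, d(85) = 4, d(86) = 4, d(87) = 4, d(88) = 8, d(89) = 2, d(90) = 12, d(91) = 4, d(92) = 6, d(93) = 4, d(94) = 4, d(95) = 4, d(96) = 12, d(97) = 2, d(98) = 6, d(99) = 6, d(100) = 9, d(101) = 2, d(102) = 8, d(103) = 2, d(104) = 8, d(105) = 8, d(106) = 4, d(107) = 2, d(108) = 12, d(109) = 2, d(110) = 8, d(111) = 4, d(112) = 10, d(113) = 2, d(114) = 8, d(115) = 4, d(116) = 6, d(117) = 6, d(118) = 4, d(119) = 4, d(120) = 16, d(121) = 3, d(122) = 4, d(123) = 4, d(124) = 6, d(125) = 4, d(126) = 12, d(127) = 2, d(128) = 8, d(129) = 4, d(130) = 8, d(131) = 2, d(132) = 12, d(133) = 4, d(134) = 4, d(135) = 8, d(136) = 8, d(137) = 2, d(138) = 8, d(139) = 2, d(140) = 12, d(141) = 4, d(142) = 4, d(143) = 4, d(144) = 15, d(145) = 4, d(146) = 4, d(147) = 6, d(148) = 6, d(149) = 2, d(150) = 12, d(151) = 2, d(152) = 8, d(153) = 6, d(154) = 8, d(155) = 4, d(156) = 12, d(157) = 2, d(158) = 4, d(159) = 4, d(160) = 12. Summing all 160 values: 842. (Dirichlet's divisor formula: Σ_{n ≤ x} d(n) = x ln(x) + (2γ − 1) x + O(√x). For x = 160, the asymptotic estimate is ≈ 836.74.)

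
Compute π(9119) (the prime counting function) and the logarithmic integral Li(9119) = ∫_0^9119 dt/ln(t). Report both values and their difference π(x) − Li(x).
π(9119) = 1130;  Li(9119) ≈ 1150.01;  π(x) − Li(x) ≈ -20.01.

Direct count of primes ≤ 9119 gives π(9119) = 1130. Numerical evaluation of the logarithmic integral gives Li(9119) ≈ 1150.01. The difference π(x) − Li(x) ≈ -20.01 is typically negative for small/moderate x (Li(x) overestimates), though Littlewood's theorem shows this sign changes infinitely often.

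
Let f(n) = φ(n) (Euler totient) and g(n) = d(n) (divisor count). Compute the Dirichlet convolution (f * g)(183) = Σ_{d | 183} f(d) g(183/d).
(φ * d)(183) = 248

Divisors of 183: [1, 3, 61, 183]. For each d | 183:
  d = 1: φ(1) · d(183/1) = 1 · 4 = 4
  d = 3: φ(3) · d(183/3) = 2 · 2 = 4
  d = 61: φ(61) · d(183/61) = 60 · 2 = 120
  d = 183: φ(183) · d(183/183) = 120 · 1 = 120
Summing: (φ * d)(183) = 4 + 4 + 120 + 120 = 248.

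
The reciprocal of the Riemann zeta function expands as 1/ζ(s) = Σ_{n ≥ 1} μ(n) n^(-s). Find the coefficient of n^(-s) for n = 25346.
μ(25346) = 1

Factor n = 25346 = 2 · 19 · 23 · 29. μ(n) = 0 if any exponent ≥ 2 (not squarefree); otherwise μ(n) = (−1)^{ω(n)} where ω(n) is the number of distinct prime factors. Applying: μ(25346) = 1.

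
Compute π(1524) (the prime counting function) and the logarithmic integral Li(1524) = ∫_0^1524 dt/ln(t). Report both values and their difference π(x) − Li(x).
π(1524) = 241;  Li(1524) ≈ 251.09;  π(x) − Li(x) ≈ -10.09.

Direct count of primes ≤ 1524 gives π(1524) = 241. Numerical evaluation of the logarithmic integral gives Li(1524) ≈ 251.09. The difference π(x) − Li(x) ≈ -10.09 is typically negative for small/moderate x (Li(x) overestimates), though Littlewood's theorem shows this sign changes infinitely often.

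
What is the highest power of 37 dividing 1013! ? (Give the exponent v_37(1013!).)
v_37(1013!) = 27

Legendre's formula: v_p(n!) = Σ_{k ≥ 1} ⌊n / p^k⌋. For p = 37, n = 1013, the terms are:
  ⌊1013/37^1⌋ = ⌊1013/37⌋ = 27
(the next term ⌊1013/37^2⌋ = 0, terminating the sum). Summing: v_37(1013!) = 27 = 27.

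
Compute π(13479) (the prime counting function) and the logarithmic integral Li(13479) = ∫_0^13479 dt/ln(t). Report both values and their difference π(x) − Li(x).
π(13479) = 1598;  Li(13479) ≈ 1617.58;  π(x) − Li(x) ≈ -19.58.

Direct count of primes ≤ 13479 gives π(13479) = 1598. Numerical evaluation of the logarithmic integral gives Li(13479) ≈ 1617.58. The difference π(x) − Li(x) ≈ -19.58 is typically negative for small/moderate x (Li(x) overestimates), though Littlewood's theorem shows this sign changes infinitely often.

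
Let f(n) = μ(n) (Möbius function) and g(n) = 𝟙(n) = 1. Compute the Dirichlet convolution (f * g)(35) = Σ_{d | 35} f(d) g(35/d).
(μ * 𝟙)(35) = 0

Divisors of 35: [1, 5, 7, 35]. For each d | 35:
  d = 1: μ(1) · 𝟙(35/1) = 1 · 1 = 1
  d = 5: μ(5) · 𝟙(35/5) = -1 · 1 = -1
  d = 7: μ(7) · 𝟙(35/7) = -1 · 1 = -1
  d = 35: μ(35) · 𝟙(35/35) = 1 · 1 = 1
Summing: (μ * 𝟙)(35) = 1 + -1 + -1 + 1 = 0.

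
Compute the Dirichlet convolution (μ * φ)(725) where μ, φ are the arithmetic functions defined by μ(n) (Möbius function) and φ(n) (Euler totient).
(μ * φ)(725) = 432

Divisors of 725: [1, 5, 25, 29, 145, 725]. For each d | 725:
  d = 1: μ(1) · φ(725/1) = 1 · 560 = 560
  d = 5: μ(5) · φ(725/5) = -1 · 112 = -112
  d = 25: μ(25) · φ(725/25) = 0 · 28 = 0
  d = 29: μ(29) · φ(725/29) = -1 · 20 = -20
  d = 145: μ(145) · φ(725/145) = 1 · 4 = 4
  d = 725: μ(725) · φ(725/725) = 0 · 1 = 0
Summing: (μ * φ)(725) = 560 + -112 + 0 + -20 + 4 + 0 = 432.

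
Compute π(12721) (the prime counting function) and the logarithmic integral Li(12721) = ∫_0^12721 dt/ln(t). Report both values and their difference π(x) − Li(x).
π(12721) = 1519;  Li(12721) ≈ 1537.62;  π(x) − Li(x) ≈ -18.62.

Direct count of primes ≤ 12721 gives π(12721) = 1519. Numerical evaluation of the logarithmic integral gives Li(12721) ≈ 1537.62. The difference π(x) − Li(x) ≈ -18.62 is typically negative for small/moderate x (Li(x) overestimates), though Littlewood's theorem shows this sign changes infinitely often.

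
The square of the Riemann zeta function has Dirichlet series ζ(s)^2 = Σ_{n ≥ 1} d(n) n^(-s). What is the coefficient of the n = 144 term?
d(144) = 15

ζ(s)^2 = (Σ 1/m^s)(Σ 1/k^s). The coefficient of 1/n^s in the product is the number of ordered pairs (m, k) with mk = n, which equals d(n). For n = 144, divisors are [1, 2, 3, 4, 6, 8, 9, 12, 16, 18, 24, 36, 48, 72, 144], so d(144) = 15.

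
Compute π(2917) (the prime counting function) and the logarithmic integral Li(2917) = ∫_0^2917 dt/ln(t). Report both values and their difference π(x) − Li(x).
π(2917) = 422;  Li(2917) ≈ 432.37;  π(x) − Li(x) ≈ -10.37.

Direct count of primes ≤ 2917 gives π(2917) = 422. Numerical evaluation of the logarithmic integral gives Li(2917) ≈ 432.37. The difference π(x) − Li(x) ≈ -10.37 is typically negative for small/moderate x (Li(x) overestimates), though Littlewood's theorem shows this sign changes infinitely often.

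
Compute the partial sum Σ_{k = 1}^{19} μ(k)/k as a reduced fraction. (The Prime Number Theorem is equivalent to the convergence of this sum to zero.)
Σ μ(k)/k = -81988/1616615

Values of μ(k) for 1 ≤ k ≤ 19: μ(1) = 1, μ(2) = -1, μ(3) = -1, μ(5) = -1, μ(6) = 1, μ(7) = -1, μ(10) = 1, μ(11) = -1, μ(13) = -1, μ(14) = 1, μ(15) = 1, μ(17) = -1, μ(19) = -1, with μ = 0 on non-squarefree integers. Summing μ(k)/k for k where μ(k) ≠ 0 gives -81988/1616615 ≈ -0.0507. (PNT ⟺ this sum → 0 as n → ∞.)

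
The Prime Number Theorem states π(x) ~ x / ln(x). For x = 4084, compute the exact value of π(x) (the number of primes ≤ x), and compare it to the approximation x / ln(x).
π(4084) = 562;  x/ln(x) ≈ 491.17;  relative error ≈ 12.60%.

Directly count primes up to 4084: π(4084) = 562. The PNT approximation gives 4084/ln(4084) ≈ 4084/8.31483 ≈ 491.17. Relative error (π(x) − x/ln(x)) / π(x) ≈ 12.60%; the approximation is known to undercount slightly (Li(x) is a better estimate).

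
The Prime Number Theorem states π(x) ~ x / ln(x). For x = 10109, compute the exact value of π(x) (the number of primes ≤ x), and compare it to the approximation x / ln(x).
π(10109) = 1241;  x/ln(x) ≈ 1096.28;  relative error ≈ 11.66%.

Directly count primes up to 10109: π(10109) = 1241. The PNT approximation gives 10109/ln(10109) ≈ 10109/9.22118 ≈ 1096.28. Relative error (π(x) − x/ln(x)) / π(x) ≈ 11.66%; the approximation is known to undercount slightly (Li(x) is a better estimate).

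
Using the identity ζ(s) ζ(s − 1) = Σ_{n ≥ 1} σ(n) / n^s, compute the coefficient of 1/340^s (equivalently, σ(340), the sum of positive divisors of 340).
σ(340) = 756

In the product (Σ m^0/m^s)(Σ k / k^s) = Σ (Σ_{d | n} d) / n^s, the coefficient of 1/n^s is σ(n) = Σ_{d | n} d. For n = 340, divisors are [1, 2, 4, 5, 10, 17, 20, 34, 68, 85, 170, 340]; summing: σ(340) = 756.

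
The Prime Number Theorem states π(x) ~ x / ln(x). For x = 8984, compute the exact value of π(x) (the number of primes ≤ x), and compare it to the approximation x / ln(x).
π(8984) = 1116;  x/ln(x) ≈ 986.91;  relative error ≈ 11.57%.

Directly count primes up to 8984: π(8984) = 1116. The PNT approximation gives 8984/ln(8984) ≈ 8984/9.10320 ≈ 986.91. Relative error (π(x) − x/ln(x)) / π(x) ≈ 11.57%; the approximation is known to undercount slightly (Li(x) is a better estimate).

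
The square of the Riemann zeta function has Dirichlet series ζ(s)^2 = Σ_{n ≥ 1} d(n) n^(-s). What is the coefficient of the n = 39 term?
d(39) = 4

ζ(s)^2 = (Σ 1/m^s)(Σ 1/k^s). The coefficient of 1/n^s in the product is the number of ordered pairs (m, k) with mk = n, which equals d(n). For n = 39, divisors are [1, 3, 13, 39], so d(39) = 4.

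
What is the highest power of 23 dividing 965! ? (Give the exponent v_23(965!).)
v_23(965!) = 42

Legendre's formula: v_p(n!) = Σ_{k ≥ 1} ⌊n / p^k⌋. For p = 23, n = 965, the terms are:
  ⌊965/23^1⌋ = ⌊965/23⌋ = 41
  ⌊965/23^2⌋ = ⌊965/529⌋ = 1
(the next term ⌊965/23^3⌋ = 0, terminating the sum). Summing: v_23(965!) = 41 + 1 = 42.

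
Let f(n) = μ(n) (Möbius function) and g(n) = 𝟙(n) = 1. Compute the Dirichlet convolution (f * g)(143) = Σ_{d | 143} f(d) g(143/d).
(μ * 𝟙)(143) = 0

Divisors of 143: [1, 11, 13, 143]. For each d | 143:
  d = 1: μ(1) · 𝟙(143/1) = 1 · 1 = 1
  d = 11: μ(11) · 𝟙(143/11) = -1 · 1 = -1
  d = 13: μ(13) · 𝟙(143/13) = -1 · 1 = -1
  d = 143: μ(143) · 𝟙(143/143) = 1 · 1 = 1
Summing: (μ * 𝟙)(143) = 1 + -1 + -1 + 1 = 0.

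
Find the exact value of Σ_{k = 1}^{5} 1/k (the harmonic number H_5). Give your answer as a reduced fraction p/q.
H_5 = 137/60

Direct summation: H_5 = 1 + 1/2 + ... + 1/5. The least common denominator is lcm(1, ..., 5) = 60; over this denominator the numerator is 60 + 30 + 20 + 15 + 12 = 137, so H_5 = 137/60 (already in lowest terms) ≈ 2.28333. (The PNT-adjacent estimate ln(5) + γ ≈ 2.18665 matches within O(1/n).)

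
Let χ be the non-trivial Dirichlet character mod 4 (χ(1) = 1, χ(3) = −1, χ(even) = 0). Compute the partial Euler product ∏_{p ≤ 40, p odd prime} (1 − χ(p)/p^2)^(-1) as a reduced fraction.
∏ = 136633422149134339/149104402366464000

The odd primes p ≤ 40 are [3, 5, 7, 11, 13, 17, 19, 23, 29, 31, 37]. For each, χ(p) = 1 if p ≡ 1 mod 4, χ(p) = −1 if p ≡ 3 mod 4. Taking (1 − χ(p)/p^2)^(-1) = p^2/(p^2 − χ(p)): (1 − (-1)/3^2)^(-1) · (1 − (1)/5^2)^(-1) · (1 − (-1)/7^2)^(-1) · (1 − (-1)/11^2)^(-1) · (1 − (1)/13^2)^(-1) · (1 − (1)/17^2)^(-1) · (1 − (-1)/19^2)^(-1) · (1 − (-1)/23^2)^(-1) · (1 − (1)/29^2)^(-1) · (1 − (-1)/31^2)^(-1) · (1 − (1)/37^2)^(-1) = 136633422149134339/149104402366464000.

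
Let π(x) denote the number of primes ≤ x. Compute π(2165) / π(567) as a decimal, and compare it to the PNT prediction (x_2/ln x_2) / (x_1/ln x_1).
π(2165)/π(567) = 326/103 ≈ 3.1650;  PNT prediction ≈ 3.1522.

π(567) = 103 and π(2165) = 326, so π(2165)/π(567) ≈ 3.1650. The PNT-predicted ratio is (2165/ln(2165)) / (567/ln(567)) ≈ 3.1522. The two agree to within a few percent, as expected.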